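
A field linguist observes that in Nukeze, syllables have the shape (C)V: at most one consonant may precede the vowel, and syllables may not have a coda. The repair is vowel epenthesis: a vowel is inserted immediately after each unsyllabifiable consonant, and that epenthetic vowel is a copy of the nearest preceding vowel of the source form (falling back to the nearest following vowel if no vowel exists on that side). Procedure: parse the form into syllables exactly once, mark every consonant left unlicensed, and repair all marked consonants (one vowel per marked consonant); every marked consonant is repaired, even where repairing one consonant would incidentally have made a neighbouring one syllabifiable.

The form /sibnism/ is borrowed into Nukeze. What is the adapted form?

Under (C)V, the unsyllabifiable consonants are /b/, /s/, /m/ (no codas are permitted; onsets are limited to one consonant).
Inserting the epenthetic vowel yields /b/ → /bi/, /s/ → /si/, /m/ → /mi/.

sibinisimi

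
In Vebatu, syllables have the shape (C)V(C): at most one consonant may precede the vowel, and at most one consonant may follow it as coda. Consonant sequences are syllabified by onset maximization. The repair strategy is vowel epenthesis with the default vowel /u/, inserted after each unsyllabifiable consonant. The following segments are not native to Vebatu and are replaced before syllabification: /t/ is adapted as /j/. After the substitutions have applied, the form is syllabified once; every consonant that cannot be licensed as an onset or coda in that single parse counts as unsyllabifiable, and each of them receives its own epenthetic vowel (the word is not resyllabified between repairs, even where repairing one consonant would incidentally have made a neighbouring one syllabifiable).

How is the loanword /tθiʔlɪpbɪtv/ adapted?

juθiʔlɪpbɪjvu

Substitution: /t/ → /j/, giving /jθiʔlɪpbɪjv/.
Syllabifying with onset maximization leaves /j/, /v/ stranded (at most one coda consonant is licensed; onsets are limited to one consonant).
Inserting the epenthetic vowel yields /j/ → /ju/, /v/ → /vu/.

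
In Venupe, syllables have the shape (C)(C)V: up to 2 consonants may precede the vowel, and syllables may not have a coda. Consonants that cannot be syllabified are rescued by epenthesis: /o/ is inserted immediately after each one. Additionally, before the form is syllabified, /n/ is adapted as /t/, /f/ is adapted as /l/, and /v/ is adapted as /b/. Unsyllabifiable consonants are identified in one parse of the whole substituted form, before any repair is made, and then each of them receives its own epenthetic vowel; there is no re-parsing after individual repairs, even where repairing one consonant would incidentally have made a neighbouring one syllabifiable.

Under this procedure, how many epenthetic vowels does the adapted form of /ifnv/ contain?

3

After substitution the input is /iltb/.
The unsyllabifiable consonants are /l/, /t/, /b/; each receives one epenthetic vowel.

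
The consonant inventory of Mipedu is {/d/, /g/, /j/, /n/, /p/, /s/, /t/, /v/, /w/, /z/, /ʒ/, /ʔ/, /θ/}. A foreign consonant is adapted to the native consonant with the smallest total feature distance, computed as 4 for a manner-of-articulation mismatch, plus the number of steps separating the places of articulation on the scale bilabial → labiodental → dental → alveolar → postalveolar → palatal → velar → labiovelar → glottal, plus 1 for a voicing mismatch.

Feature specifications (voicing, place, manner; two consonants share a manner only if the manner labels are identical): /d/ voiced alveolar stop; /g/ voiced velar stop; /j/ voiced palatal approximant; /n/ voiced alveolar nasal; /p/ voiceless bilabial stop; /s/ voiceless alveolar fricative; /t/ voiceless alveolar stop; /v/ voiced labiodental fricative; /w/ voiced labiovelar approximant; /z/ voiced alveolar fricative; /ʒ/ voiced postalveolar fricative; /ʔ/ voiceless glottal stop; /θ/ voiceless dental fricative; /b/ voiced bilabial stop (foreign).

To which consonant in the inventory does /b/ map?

/p/ is closest: same manner (stop), place distance 0 (bilabial→bilabial), voicing differs (+1); total 1. Next closest is /d/ at distance 3.

p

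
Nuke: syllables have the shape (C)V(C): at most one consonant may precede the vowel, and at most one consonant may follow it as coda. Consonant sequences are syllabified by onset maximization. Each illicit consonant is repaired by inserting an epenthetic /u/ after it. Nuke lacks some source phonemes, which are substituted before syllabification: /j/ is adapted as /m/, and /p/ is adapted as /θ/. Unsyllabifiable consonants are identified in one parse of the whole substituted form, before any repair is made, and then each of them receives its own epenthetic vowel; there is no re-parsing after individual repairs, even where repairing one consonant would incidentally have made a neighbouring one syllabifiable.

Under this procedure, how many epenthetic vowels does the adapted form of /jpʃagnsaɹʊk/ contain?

After substitution the input is /mθʃagnsaɹʊk/.
The unsyllabifiable consonants are /m/, /θ/, /n/; each receives one epenthetic vowel.

3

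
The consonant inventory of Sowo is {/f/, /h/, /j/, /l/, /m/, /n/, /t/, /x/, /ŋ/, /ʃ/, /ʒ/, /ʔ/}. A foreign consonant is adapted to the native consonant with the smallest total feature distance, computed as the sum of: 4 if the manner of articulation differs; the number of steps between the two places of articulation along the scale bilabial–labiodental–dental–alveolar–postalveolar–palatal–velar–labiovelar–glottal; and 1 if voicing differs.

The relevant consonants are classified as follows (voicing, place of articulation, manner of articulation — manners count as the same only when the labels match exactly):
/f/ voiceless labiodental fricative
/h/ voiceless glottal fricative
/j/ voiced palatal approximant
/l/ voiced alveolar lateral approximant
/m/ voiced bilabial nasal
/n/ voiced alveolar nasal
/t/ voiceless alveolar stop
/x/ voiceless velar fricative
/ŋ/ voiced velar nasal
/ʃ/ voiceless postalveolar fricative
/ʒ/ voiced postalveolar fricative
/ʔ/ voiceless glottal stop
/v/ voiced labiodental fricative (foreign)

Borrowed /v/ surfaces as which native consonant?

/f/ is closest: same manner (fricative), place distance 0 (labiodental→labiodental), voicing differs (+1); total 1. Next closest is /ʒ/ at distance 3.

f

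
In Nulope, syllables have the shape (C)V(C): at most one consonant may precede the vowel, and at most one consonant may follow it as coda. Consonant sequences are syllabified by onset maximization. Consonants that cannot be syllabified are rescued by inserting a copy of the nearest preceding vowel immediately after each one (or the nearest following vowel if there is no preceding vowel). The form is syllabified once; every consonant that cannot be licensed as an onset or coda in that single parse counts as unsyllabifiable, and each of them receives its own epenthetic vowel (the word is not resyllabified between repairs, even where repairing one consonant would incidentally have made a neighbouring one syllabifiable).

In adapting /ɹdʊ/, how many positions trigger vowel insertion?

The unsyllabifiable consonants are /ɹ/; each receives one epenthetic vowel.

1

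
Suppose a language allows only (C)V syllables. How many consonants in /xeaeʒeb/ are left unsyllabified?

1

Under (C)V, the unsyllabifiable consonants are /b/ (no codas are permitted; onsets are limited to one consonant).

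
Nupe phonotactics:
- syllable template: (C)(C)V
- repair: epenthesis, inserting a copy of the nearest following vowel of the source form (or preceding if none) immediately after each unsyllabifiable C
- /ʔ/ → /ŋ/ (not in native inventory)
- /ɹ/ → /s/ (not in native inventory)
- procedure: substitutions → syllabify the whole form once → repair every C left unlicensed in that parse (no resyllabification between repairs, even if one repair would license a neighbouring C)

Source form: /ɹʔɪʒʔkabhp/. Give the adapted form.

Substitution: /ɹ/ → /s/, /ʔ/ → /ŋ/, giving /sŋɪʒŋkabhp/.
Syllabifying with onset maximization leaves /ʒ/, /b/, /h/, /p/ stranded (no codas are permitted; onsets may contain at most 2 consonants).
Epenthesis after each stranded consonant: /ʒ/ → /ʒa/, /b/ → /ba/, /h/ → /ha/, /p/ → /pa/.

sŋɪʒaŋkabahapa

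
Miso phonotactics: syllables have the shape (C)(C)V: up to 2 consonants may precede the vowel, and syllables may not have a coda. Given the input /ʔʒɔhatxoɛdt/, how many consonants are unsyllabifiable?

Under (C)(C)V, the unsyllabifiable consonants are /d/, /t/ (no codas are permitted; onsets may contain at most 2 consonants).

2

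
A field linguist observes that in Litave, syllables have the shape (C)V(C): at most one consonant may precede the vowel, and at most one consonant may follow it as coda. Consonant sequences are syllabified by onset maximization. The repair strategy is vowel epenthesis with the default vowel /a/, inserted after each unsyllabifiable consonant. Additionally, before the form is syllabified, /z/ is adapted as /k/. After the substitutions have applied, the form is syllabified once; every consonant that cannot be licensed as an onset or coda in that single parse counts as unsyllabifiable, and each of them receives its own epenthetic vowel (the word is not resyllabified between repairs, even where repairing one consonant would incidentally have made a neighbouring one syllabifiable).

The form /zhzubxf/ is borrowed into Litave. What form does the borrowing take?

Substitution: /z/ → /k/, giving /khkubxf/.
Syllabifying with onset maximization leaves /k/, /h/, /x/, /f/ stranded (at most one coda consonant is licensed; onsets are limited to one consonant).
Each unlicensed consonant becomes the onset of a new syllable: /k/ → /ka/, /h/ → /ha/, /x/ → /xa/, /f/ → /fa/.

kahakubxafa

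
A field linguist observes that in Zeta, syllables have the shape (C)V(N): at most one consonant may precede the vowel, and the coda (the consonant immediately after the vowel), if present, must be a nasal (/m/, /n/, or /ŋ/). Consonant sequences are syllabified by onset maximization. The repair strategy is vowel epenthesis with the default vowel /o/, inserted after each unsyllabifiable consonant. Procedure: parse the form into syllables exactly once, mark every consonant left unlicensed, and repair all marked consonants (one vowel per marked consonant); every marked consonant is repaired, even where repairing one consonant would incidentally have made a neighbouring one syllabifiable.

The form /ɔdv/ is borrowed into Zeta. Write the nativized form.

Under (C)V(N), the unsyllabifiable consonants are /d/, /v/ (only a nasal (/m/, /n/, or /ŋ/) is licensed in coda position; onsets are limited to one consonant).
Epenthesis after each stranded consonant: /d/ → /do/, /v/ → /vo/.

ɔdovo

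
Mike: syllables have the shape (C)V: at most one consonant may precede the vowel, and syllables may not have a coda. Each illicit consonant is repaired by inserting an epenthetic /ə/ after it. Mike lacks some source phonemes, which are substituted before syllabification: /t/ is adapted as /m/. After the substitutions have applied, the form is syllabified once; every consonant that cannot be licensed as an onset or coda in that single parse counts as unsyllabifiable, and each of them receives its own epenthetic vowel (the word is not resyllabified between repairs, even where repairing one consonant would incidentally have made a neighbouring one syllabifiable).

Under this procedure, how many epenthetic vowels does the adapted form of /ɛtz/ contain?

2

After substitution the input is /ɛmz/.
The unsyllabifiable consonants are /m/, /z/; each receives one epenthetic vowel.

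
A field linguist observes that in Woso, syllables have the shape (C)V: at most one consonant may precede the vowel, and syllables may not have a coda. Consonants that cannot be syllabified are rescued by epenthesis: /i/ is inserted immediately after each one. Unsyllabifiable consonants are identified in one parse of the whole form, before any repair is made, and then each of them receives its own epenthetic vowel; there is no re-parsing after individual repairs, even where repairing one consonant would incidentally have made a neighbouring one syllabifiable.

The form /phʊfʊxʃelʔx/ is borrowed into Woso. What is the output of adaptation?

Under (C)V, the unsyllabifiable consonants are /p/, /x/, /l/, /ʔ/, /x/ (no codas are permitted; onsets are limited to one consonant).
Inserting the epenthetic vowel yields /p/ → /pi/, /x/ → /xi/, /l/ → /li/, /ʔ/ → /ʔi/, /x/ → /xi/.

pihʊfʊxiʃeliʔixi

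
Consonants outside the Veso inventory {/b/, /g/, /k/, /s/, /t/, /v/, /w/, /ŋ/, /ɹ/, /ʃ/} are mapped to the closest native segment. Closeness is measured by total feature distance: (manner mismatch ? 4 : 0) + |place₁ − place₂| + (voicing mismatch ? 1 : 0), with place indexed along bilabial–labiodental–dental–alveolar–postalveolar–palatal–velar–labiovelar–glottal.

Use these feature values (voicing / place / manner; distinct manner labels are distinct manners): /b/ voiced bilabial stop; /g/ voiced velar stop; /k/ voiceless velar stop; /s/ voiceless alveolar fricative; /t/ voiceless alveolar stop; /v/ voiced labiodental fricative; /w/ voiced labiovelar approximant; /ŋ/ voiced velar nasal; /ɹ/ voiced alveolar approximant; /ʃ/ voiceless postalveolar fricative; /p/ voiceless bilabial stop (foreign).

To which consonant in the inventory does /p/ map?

b

/b/ is closest: same manner (stop), place distance 0 (bilabial→bilabial), voicing differs (+1); total 1. Next closest is /t/ at distance 3.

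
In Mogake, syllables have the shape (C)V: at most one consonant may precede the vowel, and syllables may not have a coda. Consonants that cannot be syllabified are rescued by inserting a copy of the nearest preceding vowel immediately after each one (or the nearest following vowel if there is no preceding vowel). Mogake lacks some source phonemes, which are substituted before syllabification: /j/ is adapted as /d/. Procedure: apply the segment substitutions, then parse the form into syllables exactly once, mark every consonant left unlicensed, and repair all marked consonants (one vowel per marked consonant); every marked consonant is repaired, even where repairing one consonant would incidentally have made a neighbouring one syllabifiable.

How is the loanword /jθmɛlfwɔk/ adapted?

dɛθɛmɛlɛfɛwɔkɔ

Substitution: /j/ → /d/, giving /dθmɛlfwɔk/.
Under (C)V, the unsyllabifiable consonants are /d/, /θ/, /l/, /f/, /k/ (no codas are permitted; onsets are limited to one consonant).
Epenthesis after each stranded consonant: /d/ → /dɛ/, /θ/ → /θɛ/, /l/ → /lɛ/, /f/ → /fɛ/, /k/ → /kɔ/.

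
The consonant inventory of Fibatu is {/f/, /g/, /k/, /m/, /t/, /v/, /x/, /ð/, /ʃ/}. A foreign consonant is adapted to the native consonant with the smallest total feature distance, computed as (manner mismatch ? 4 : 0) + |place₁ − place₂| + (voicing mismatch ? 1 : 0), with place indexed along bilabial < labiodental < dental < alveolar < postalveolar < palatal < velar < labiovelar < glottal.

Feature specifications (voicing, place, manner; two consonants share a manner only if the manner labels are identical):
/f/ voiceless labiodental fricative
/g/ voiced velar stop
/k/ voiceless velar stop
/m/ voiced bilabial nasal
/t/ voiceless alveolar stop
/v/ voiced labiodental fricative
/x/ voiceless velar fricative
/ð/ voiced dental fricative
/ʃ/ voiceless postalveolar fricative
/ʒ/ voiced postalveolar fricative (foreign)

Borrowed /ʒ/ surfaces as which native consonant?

/ʃ/ is closest: same manner (fricative), place distance 0 (postalveolar→postalveolar), voicing differs (+1); total 1. Next closest is /ð/ at distance 2.

ʃ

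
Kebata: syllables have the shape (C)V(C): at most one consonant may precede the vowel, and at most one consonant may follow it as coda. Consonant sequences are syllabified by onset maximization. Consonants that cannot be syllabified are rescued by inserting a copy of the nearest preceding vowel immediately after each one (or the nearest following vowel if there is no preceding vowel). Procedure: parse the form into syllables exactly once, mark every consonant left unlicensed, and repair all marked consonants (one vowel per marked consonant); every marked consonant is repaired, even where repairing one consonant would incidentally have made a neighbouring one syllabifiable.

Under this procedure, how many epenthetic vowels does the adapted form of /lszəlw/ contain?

3

The unsyllabifiable consonants are /l/, /s/, /w/; each receives one epenthetic vowel.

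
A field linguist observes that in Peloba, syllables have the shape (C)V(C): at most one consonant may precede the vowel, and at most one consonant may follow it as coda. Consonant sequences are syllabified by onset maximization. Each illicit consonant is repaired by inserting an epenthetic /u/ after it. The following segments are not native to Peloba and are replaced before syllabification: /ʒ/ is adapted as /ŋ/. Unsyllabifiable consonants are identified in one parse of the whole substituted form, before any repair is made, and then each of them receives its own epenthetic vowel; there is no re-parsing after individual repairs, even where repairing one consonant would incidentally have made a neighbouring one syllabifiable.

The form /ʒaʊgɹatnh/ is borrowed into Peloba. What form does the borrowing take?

Substitution: /ʒ/ → /ŋ/, giving /ŋaʊgɹatnh/.
The consonants /n/, /h/ cannot be parsed into a legal (C)V(C) syllable (at most one coda consonant is licensed; onsets are limited to one consonant).
Each unlicensed consonant becomes the onset of a new syllable: /n/ → /nu/, /h/ → /hu/.

ŋaʊgɹatnuhu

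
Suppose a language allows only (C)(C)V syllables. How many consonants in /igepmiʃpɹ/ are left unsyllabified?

Syllabifying with onset maximization leaves /ʃ/, /p/, /ɹ/ stranded (no codas are permitted; onsets may contain at most 2 consonants).

3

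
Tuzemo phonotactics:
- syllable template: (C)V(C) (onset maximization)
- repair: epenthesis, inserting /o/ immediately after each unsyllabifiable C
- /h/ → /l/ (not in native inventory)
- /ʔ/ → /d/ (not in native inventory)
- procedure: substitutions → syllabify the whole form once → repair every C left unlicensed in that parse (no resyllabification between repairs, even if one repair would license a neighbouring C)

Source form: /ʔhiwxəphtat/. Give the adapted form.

Substitution: /ʔ/ → /d/, /h/ → /l/, giving /dliwxəpltat/.
Under (C)V(C), the unsyllabifiable consonants are /d/, /l/ (at most one coda consonant is licensed; onsets are limited to one consonant).
Inserting the epenthetic vowel yields /d/ → /do/, /l/ → /lo/.

doliwxəplotat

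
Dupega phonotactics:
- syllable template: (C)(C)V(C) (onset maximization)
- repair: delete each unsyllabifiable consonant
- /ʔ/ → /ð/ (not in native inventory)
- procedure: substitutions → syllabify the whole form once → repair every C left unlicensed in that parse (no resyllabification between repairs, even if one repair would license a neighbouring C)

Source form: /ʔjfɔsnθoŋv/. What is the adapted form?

Substitution: /ʔ/ → /ð/, giving /ðjfɔsnθoŋv/.
Syllabifying with onset maximization leaves /ð/, /v/ stranded (at most one coda consonant is licensed; onsets may contain at most 2 consonants).
Each unlicensed consonant is deleted: /ð/, /v/.

jfɔsnθoŋ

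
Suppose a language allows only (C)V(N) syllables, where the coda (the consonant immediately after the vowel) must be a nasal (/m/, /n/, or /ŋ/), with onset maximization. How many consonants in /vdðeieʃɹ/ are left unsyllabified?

Under (C)V(N), the unsyllabifiable consonants are /v/, /d/, /ʃ/, /ɹ/ (only a nasal (/m/, /n/, or /ŋ/) is licensed in coda position; onsets are limited to one consonant).

4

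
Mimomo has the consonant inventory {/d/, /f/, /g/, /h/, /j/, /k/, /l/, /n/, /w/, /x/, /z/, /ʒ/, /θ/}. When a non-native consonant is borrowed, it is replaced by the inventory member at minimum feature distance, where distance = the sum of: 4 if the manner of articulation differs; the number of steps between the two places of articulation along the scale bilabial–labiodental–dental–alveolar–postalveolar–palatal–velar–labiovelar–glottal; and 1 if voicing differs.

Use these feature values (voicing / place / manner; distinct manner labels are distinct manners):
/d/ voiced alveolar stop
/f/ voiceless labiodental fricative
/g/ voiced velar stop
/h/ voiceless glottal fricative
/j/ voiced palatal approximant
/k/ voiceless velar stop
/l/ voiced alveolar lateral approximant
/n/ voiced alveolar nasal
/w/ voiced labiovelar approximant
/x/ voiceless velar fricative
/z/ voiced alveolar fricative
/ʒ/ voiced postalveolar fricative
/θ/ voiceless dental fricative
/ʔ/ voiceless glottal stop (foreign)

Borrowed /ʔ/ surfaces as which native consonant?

k

/k/ is closest: same manner (stop), place distance 2 (glottal→velar), same voicing; total 2. Next closest is /g/ at distance 3.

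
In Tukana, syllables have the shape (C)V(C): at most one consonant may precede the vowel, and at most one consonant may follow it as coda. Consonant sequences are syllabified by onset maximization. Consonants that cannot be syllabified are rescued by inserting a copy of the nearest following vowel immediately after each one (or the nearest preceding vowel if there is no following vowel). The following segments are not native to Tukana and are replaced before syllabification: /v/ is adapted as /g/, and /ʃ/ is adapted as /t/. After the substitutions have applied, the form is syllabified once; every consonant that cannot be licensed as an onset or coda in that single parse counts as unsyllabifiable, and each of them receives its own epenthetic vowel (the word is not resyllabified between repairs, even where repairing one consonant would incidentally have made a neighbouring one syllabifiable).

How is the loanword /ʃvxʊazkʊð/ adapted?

Substitution: /ʃ/ → /t/, /v/ → /g/, giving /tgxʊazkʊð/.
Syllabifying with onset maximization leaves /t/, /g/ stranded (at most one coda consonant is licensed; onsets are limited to one consonant).
Epenthesis after each stranded consonant: /t/ → /tʊ/, /g/ → /gʊ/.

tʊgʊxʊazkʊð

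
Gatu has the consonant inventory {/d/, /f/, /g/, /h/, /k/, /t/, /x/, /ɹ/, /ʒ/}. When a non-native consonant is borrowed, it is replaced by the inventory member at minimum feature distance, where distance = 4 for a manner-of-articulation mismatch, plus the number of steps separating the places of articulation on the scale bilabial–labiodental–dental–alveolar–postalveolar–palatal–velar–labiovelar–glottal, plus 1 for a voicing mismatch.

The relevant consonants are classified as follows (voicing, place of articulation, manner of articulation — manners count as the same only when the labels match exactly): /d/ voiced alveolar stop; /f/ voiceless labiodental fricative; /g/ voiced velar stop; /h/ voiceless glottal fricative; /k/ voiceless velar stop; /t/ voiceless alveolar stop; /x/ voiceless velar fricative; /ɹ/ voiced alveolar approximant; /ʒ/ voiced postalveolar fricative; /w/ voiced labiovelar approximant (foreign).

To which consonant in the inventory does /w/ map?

ɹ

/ɹ/ is closest: same manner (approximant), place distance 4 (labiovelar→alveolar), same voicing; total 4. Next closest is /g/ at distance 5.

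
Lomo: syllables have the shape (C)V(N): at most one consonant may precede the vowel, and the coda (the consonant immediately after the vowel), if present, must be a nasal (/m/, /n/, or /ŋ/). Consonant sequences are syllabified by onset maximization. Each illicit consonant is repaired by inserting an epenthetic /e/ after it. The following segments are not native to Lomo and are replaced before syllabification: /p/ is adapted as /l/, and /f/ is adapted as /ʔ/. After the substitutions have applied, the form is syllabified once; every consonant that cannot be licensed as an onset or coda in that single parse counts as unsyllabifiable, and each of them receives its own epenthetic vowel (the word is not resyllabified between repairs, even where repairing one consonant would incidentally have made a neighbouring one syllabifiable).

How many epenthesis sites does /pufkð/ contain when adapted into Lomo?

3

After substitution the input is /luʔkð/.
The unsyllabifiable consonants are /ʔ/, /k/, /ð/; each receives one epenthetic vowel.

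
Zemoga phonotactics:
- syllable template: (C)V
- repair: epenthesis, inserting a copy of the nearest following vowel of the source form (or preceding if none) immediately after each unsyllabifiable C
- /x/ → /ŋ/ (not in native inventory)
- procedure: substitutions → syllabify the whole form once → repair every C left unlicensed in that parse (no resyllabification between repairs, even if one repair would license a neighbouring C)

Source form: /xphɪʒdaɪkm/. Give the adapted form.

Substitution: /x/ → /ŋ/, giving /ŋphɪʒdaɪkm/.
Under (C)V, the unsyllabifiable consonants are /ŋ/, /p/, /ʒ/, /k/, /m/ (no codas are permitted; onsets are limited to one consonant).
Inserting the epenthetic vowel yields /ŋ/ → /ŋɪ/, /p/ → /pɪ/, /ʒ/ → /ʒa/, /k/ → /kɪ/, /m/ → /mɪ/.

ŋɪpɪhɪʒadaɪkɪmɪ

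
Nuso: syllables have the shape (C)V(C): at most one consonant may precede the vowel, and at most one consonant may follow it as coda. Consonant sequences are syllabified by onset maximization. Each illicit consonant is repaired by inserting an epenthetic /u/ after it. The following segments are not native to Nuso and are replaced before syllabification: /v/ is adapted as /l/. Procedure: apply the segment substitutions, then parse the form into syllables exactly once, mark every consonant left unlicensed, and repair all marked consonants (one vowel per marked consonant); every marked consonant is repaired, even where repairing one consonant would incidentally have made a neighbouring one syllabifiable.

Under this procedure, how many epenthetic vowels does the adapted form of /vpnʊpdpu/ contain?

After substitution the input is /lpnʊpdpu/.
The unsyllabifiable consonants are /l/, /p/, /d/; each receives one epenthetic vowel.

3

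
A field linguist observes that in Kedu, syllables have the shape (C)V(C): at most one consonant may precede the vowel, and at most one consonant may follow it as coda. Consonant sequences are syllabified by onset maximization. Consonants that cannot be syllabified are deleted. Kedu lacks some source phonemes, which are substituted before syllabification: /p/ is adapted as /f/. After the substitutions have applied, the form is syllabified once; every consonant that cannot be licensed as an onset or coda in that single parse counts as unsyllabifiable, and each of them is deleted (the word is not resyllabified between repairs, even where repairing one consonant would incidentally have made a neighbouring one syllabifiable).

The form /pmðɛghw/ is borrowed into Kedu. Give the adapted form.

Substitution: /p/ → /f/, giving /fmðɛghw/.
Under (C)V(C), the unsyllabifiable consonants are /f/, /m/, /h/, /w/ (at most one coda consonant is licensed; onsets are limited to one consonant).
Each unlicensed consonant is deleted: /f/, /m/, /h/, /w/.

ðɛg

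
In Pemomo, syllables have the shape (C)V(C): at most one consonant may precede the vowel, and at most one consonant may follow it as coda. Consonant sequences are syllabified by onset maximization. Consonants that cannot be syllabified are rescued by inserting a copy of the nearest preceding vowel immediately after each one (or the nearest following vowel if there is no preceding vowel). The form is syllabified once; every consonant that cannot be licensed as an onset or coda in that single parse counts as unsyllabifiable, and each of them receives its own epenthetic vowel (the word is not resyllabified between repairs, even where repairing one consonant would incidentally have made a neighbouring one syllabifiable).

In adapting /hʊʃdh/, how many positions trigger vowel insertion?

The unsyllabifiable consonants are /d/, /h/; each receives one epenthetic vowel.

2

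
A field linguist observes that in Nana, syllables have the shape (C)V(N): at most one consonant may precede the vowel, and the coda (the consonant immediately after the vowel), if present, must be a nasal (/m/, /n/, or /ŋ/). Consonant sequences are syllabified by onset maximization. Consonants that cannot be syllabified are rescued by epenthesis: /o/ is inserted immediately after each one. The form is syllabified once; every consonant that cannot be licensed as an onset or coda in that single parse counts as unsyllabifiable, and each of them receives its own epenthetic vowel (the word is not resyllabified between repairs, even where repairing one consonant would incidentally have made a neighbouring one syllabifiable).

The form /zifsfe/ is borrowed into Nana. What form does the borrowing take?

zifosofe

The consonants /f/, /s/ cannot be parsed into a legal (C)V(N) syllable (only a nasal (/m/, /n/, or /ŋ/) is licensed in coda position; onsets are limited to one consonant).
Epenthesis after each stranded consonant: /f/ → /fo/, /s/ → /so/.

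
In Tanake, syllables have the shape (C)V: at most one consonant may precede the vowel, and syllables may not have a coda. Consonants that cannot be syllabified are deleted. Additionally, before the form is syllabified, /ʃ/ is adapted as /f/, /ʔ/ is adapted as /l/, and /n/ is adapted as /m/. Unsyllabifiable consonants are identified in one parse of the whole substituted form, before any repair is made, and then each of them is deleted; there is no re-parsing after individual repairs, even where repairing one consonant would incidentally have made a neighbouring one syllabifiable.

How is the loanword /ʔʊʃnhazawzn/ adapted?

Substitution: /ʔ/ → /l/, /ʃ/ → /f/, /n/ → /m/, giving /lʊfmhazawzm/.
Syllabifying with onset maximization leaves /f/, /m/, /w/, /z/, /m/ stranded (no codas are permitted; onsets are limited to one consonant).
Each unlicensed consonant is deleted: /f/, /m/, /w/, /z/, /m/.

lʊhaza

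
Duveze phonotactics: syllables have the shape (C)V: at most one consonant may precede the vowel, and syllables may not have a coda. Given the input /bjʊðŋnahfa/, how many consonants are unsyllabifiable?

4

Under (C)V, the unsyllabifiable consonants are /b/, /ð/, /ŋ/, /h/ (no codas are permitted; onsets are limited to one consonant).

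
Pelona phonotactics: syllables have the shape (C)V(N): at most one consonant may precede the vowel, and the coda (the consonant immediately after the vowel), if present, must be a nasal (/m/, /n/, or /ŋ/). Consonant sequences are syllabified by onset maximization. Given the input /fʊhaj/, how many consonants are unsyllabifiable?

Under (C)V(N), the unsyllabifiable consonants are /j/ (only a nasal (/m/, /n/, or /ŋ/) is licensed in coda position; onsets are limited to one consonant).

1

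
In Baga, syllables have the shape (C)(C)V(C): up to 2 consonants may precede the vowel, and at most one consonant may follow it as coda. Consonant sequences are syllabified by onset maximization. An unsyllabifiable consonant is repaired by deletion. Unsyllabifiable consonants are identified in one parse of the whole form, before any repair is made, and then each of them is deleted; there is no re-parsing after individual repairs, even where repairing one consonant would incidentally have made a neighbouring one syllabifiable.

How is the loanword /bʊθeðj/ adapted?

Syllabifying with onset maximization leaves /j/ stranded (at most one coda consonant is licensed; onsets may contain at most 2 consonants).
Each unlicensed consonant is deleted: /j/.

bʊθeð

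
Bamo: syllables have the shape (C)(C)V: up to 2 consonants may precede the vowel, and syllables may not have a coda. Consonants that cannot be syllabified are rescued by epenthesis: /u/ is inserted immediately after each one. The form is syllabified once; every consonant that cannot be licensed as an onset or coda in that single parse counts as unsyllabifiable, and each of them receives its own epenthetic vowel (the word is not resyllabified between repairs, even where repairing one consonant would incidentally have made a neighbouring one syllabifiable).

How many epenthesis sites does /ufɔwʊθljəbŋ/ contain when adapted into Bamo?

3

The unsyllabifiable consonants are /θ/, /b/, /ŋ/; each receives one epenthetic vowel.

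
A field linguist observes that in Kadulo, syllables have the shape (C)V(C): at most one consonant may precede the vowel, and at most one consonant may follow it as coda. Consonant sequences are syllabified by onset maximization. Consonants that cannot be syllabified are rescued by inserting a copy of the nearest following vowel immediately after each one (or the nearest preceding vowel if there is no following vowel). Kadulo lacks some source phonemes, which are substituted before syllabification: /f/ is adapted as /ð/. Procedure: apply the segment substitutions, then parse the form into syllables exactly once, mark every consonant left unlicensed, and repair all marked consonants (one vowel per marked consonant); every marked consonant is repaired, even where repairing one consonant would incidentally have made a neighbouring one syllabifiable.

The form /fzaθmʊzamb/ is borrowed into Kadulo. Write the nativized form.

ðazaθmʊzamba

Substitution: /f/ → /ð/, giving /ðzaθmʊzamb/.
Under (C)V(C), the unsyllabifiable consonants are /ð/, /b/ (at most one coda consonant is licensed; onsets are limited to one consonant).
Each unlicensed consonant becomes the onset of a new syllable: /ð/ → /ða/, /b/ → /ba/.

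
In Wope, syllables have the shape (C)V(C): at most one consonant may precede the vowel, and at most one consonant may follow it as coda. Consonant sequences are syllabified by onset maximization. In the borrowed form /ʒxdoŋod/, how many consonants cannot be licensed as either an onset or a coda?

The consonants /ʒ/, /x/ cannot be parsed into a legal (C)V(C) syllable (at most one coda consonant is licensed; onsets are limited to one consonant).

2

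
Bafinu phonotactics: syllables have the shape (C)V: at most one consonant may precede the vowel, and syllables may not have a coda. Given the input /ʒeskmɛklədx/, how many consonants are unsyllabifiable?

5

Under (C)V, the unsyllabifiable consonants are /s/, /k/, /k/, /d/, /x/ (no codas are permitted; onsets are limited to one consonant).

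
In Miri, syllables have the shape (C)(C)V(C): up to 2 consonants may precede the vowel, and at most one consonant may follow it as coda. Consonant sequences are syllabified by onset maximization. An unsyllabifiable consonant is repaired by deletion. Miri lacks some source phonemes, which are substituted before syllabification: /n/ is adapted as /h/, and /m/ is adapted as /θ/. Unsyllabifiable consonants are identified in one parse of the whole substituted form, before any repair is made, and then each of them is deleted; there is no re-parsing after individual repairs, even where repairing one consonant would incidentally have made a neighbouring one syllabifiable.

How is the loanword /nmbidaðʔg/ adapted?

θbidað

Substitution: /n/ → /h/, /m/ → /θ/, giving /hθbidaðʔg/.
The consonants /h/, /ʔ/, /g/ cannot be parsed into a legal (C)(C)V(C) syllable (at most one coda consonant is licensed; onsets may contain at most 2 consonants).
Each unlicensed consonant is deleted: /h/, /ʔ/, /g/.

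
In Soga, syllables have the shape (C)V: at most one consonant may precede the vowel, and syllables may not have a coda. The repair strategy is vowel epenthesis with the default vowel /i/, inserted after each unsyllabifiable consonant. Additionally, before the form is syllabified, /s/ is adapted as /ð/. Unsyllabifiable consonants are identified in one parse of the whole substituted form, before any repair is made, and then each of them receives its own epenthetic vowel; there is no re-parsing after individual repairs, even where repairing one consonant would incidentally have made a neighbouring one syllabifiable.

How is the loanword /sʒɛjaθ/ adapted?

Substitution: /s/ → /ð/, giving /ðʒɛjaθ/.
Syllabifying with onset maximization leaves /ð/, /θ/ stranded (no codas are permitted; onsets are limited to one consonant).
Each unlicensed consonant becomes the onset of a new syllable: /ð/ → /ði/, /θ/ → /θi/.

ðiʒɛjaθi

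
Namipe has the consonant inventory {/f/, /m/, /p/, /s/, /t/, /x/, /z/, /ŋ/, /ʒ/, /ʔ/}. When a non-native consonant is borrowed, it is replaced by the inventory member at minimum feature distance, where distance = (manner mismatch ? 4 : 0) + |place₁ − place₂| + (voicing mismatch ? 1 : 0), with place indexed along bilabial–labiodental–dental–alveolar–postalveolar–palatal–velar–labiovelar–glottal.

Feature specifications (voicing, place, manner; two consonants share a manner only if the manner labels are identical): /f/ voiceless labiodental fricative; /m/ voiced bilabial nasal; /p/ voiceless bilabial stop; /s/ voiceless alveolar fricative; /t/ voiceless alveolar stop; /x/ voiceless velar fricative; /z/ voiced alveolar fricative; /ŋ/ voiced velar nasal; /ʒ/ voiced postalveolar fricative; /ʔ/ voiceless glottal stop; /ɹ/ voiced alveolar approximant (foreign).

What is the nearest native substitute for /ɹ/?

z

/z/ is closest: manner differs (approximant→fricative, +4), place distance 0 (alveolar→alveolar), same voicing; total 4. Next closest is /s/ at distance 5.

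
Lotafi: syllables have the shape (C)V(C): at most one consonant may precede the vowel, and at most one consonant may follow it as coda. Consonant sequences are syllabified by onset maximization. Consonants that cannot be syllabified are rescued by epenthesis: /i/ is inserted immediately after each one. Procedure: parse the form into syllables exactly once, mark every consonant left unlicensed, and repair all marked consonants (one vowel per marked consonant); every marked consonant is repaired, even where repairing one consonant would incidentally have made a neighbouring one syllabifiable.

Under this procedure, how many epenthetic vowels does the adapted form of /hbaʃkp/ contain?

The unsyllabifiable consonants are /h/, /k/, /p/; each receives one epenthetic vowel.

3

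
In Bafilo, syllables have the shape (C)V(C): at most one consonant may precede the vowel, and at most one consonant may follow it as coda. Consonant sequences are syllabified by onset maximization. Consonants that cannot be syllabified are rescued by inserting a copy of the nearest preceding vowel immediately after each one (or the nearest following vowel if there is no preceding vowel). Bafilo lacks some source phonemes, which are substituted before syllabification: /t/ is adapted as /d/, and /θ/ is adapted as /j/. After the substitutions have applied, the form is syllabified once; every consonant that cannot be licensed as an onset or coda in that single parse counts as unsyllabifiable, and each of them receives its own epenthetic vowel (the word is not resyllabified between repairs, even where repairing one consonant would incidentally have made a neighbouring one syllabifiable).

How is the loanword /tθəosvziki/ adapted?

Substitution: /t/ → /d/, /θ/ → /j/, giving /djəosvziki/.
Syllabifying with onset maximization leaves /d/, /v/ stranded (at most one coda consonant is licensed; onsets are limited to one consonant).
Each unlicensed consonant becomes the onset of a new syllable: /d/ → /də/, /v/ → /vo/.

dəjəosvoziki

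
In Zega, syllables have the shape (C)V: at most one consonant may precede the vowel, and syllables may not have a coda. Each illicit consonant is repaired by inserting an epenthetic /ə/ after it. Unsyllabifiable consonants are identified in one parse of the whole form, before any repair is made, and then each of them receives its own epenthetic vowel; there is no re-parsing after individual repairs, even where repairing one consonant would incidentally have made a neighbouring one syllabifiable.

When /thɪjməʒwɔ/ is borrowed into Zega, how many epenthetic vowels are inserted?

The unsyllabifiable consonants are /t/, /j/, /ʒ/; each receives one epenthetic vowel.

3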